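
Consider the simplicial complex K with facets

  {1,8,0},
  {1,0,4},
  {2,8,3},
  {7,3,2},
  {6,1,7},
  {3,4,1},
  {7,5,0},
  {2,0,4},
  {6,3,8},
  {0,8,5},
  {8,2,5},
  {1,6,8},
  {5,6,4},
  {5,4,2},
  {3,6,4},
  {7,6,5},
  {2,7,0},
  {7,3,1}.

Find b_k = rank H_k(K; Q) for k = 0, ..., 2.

b_0 = 1, b_1 = 1, b_2 = 0.

Fix the vertex order 0 < 1 < 2 < 3 < 4 < 5 < 6 < 7 < 8 and write every simplex with vertices in increasing order. Then dim K = 2 and the simplices of K are:

  0-simplices (9): [0], [1], [2], [3], [4], [5], [6], [7], [8]
  1-simplices (27): (27 of them)
  2-simplices (18): [0,1,4], [0,1,8], [0,2,4], [0,2,7], [0,5,7], [0,5,8], [1,3,4], [1,3,7], [1,6,7], [1,6,8], [2,3,7], [2,3,8], [2,4,5], [2,5,8], [3,4,6], [3,6,8], [4,5,6], [5,6,7]

Hence C_0 ≅ Z^9, C_1 ≅ Z^27, C_2 ≅ Z^18.

Boundary ∂_1: C_1 → C_0 maps an edge to its endpoints' difference, ∂[p,q] = q − p. For instance
  ∂[0,8] = [8] − [0].
As a 9×27 matrix over Z this has rank 8, with invariant factors (1,1,1,1,1,1,1,1).

The boundary map ∂_2: C_2 → C_1 sends each 2-simplex [p,q,r] to [q,r] − [p,r] + [p,q]. For instance
  ∂[0,2,4] = [2,4] − [0,4] + [0,2],
  ∂[1,6,8] = [6,8] − [1,8] + [1,6].
This gives a 27×18 integer matrix of rank 18; reducing to Smith normal form yields diagonal entries (1,1,1,1,1,1,1,1,1,1,1,1,1,1,1,1,1,2).

Now H_k = ker ∂_k / im ∂_{k+1}, so:

  H_0: rank C_0 − rank ∂_1 = 9 − 8 = 1, and the invariant factors of ∂_1 are all 1, so H_0 = Z.
  H_1: rank ker ∂_1 − rank ∂_2 = (27 − 8) − 18 = 1, and ∂_2 has invariant factor 2 > 1, so H_1 = Z ⊕ Z/2.
  H_2: rank ker ∂_2 − rank ∂_3 = (18 − 18) − 0 = 0, and there is no ∂_3, so H_2 = 0.

Hence the Betti numbers are b_0 = 1, b_1 = 1, b_2 = 0.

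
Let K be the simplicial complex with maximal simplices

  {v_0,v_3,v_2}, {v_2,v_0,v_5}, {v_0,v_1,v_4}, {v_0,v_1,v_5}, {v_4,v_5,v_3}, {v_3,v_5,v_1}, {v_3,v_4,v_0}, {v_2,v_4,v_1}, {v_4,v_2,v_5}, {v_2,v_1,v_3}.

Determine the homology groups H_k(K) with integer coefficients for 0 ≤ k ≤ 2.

H_0 = Z,  H_1 = Z/2Z,  H_2 = 0.

K has 6 vertices, 15 edges, 10 triangles.
rank ∂_0 = 0, rank ∂_1 = 5 ⇒ b_0 = 6 − 0 − 5 = 1; all invariant factors of ∂_1 are 1 so no torsion. So H_0 = Z.
rank ∂_1 = 5, rank ∂_2 = 10 ⇒ b_1 = 15 − 5 − 10 = 0; ∂_2 has invariant factor(s) [2] giving torsion. So H_1 = Z/2Z.
rank ∂_2 = 10, rank ∂_3 = 0 ⇒ b_2 = 10 − 10 − 0 = 0. So H_2 = 0.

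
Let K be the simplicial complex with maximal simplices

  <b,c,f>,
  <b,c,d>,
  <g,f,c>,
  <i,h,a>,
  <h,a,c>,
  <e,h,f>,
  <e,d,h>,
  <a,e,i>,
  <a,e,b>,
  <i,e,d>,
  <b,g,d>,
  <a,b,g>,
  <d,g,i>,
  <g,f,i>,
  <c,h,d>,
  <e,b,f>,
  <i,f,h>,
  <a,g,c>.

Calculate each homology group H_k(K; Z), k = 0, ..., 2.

H_0 = Z,  H_1 = Z ⊕ Z_2,  H_2 = 0.

K has 9 vertices, 27 edges, 18 triangles.
rank ∂_0 = 0, rank ∂_1 = 8 ⇒ b_0 = 9 − 0 − 8 = 1; all invariant factors of ∂_1 are 1 so no torsion. So H_0 ≅ Z.
rank ∂_1 = 8, rank ∂_2 = 18 ⇒ b_1 = 27 − 8 − 18 = 1; ∂_2 has invariant factor(s) [2] giving torsion. So H_1 ≅ Z ⊕ Z_2.
rank ∂_2 = 18, rank ∂_3 = 0 ⇒ b_2 = 18 − 18 − 0 = 0. So H_2 ≅ 0.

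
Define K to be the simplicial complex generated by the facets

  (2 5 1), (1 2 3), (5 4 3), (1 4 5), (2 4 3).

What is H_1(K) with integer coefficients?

H_1 ≅ Z.

We work with the vertex ordering 1 < 2 < 3 < 4 < 5. The simplices of K, each written with vertices in increasing order, are:

  0-simplices (5): [1], [2], [3], [4], [5]
  1-simplices (10): [1,2], [1,3], [1,4], [1,5], [2,3], [2,4], [2,5], [3,4], [3,5], [4,5]
  2-simplices (5): [1,2,3], [1,2,5], [1,4,5], [2,3,4], [3,4,5]

so the chain groups are C_0 ≅ Z^5, C_1 ≅ Z^10, C_2 ≅ Z^5.

The boundary map ∂_1: C_1 → C_0 is given by ∂[p,q] = [q] − [p]. For instance
  ∂[1,4] = [4] − [1].
The 5×10 boundary matrix has rank 4 and Smith normal form diag(1,1,1,1).

∂_2: C_2 → C_1 acts by ∂[p,q,r] = [q,r] − [p,r] + [p,q]. For instance
  ∂[1,2,3] = [2,3] − [1,3] + [1,2],
  ∂[3,4,5] = [4,5] − [3,5] + [3,4].
The resulting 10×5 matrix has rank 5, and its Smith normal form has invariant factors (1,1,1,1,1).

Now H_k = ker ∂_k / im ∂_{k+1}, so:

  H_1: rank ker ∂_1 − rank ∂_2 = (10 − 4) − 5 = 1, and the invariant factors of ∂_2 are all 1, so H_1 ≅ Z.

(K is a triangulation of the Möbius band.)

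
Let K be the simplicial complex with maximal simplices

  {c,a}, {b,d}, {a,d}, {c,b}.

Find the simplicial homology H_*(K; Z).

H_0 = Z,  H_1 = Z.

Order the vertices as a < b < c < d. Listing each simplex with vertices in this order, K has dimension 1 with simplices:

  0-simplices (4): a, b, c, d
  1-simplices (4): ac, ad, bc, bd

giving chain groups C_0 ≅ Z^4, C_1 ≅ Z^4.

The boundary map ∂_1: C_1 → C_0 is given by ∂[p,q] = [q] − [p]. For instance
  ∂bd = d − b.
The 4×4 boundary matrix has rank 3 and Smith normal form diag(1,1,1).

From H_k ≅ ker(∂_k) / im(∂_{k+1}) we obtain:

  H_0: rank C_0 − rank ∂_1 = 4 − 3 = 1, and the invariant factors of ∂_1 are all 1, so H_0 ≅ Z.
  H_1: rank ker ∂_1 − rank ∂_2 = (4 − 3) − 0 = 1, and there is no ∂_2, so H_1 ≅ Z.

(K is a triangulation of the circle S^1.)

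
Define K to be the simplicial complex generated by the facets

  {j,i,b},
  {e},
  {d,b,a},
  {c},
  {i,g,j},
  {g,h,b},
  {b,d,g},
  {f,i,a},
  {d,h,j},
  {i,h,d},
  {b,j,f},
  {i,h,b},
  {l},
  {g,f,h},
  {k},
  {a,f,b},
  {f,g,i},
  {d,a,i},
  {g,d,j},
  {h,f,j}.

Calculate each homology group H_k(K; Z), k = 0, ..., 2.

H_0 = Z^5,  H_1 = Z^2,  H_2 = Z.

Order the vertices as a < b < c < d < e < f < g < h < i < j < k < l. Listing each simplex with vertices in this order, K has dimension 2 with simplices:

  0-simplices (12): a, b, c, d, e, f, g, h, i, j, k, l
  1-simplices (24): ab, ad, af, ai, bd, bf, bg, bh, bi, bj, dg, dh, di, dj, fg, fh, fi, fj, gh, gi, gj, hi, hj, ij
  2-simplices (16): abd, abf, adi, afi, bdg, bfj, bgh, bhi, bij, dgj, dhi, dhj, fgh, fgi, fhj, gij

giving chain groups C_0 ≅ Z^12, C_1 ≅ Z^24, C_2 ≅ Z^16.

∂_1: C_1 → C_0 sends each edge [p,q] (with p < q) to q − p.
This gives a 12×24 integer matrix of rank 7; reducing to Smith normal form yields diagonal entries (1,1,1,1,1,1,1).

The boundary map ∂_2: C_2 → C_1 acts by ∂[p,q,r] = [q,r] − [p,r] + [p,q]. For instance
  ∂dhj = hj − dj + dh,
  ∂bhi = hi − bi + bh.
This gives a 24×16 integer matrix of rank 15; reducing to Smith normal form yields diagonal entries (1,1,1,1,1,1,1,1,1,1,1,1,1,1,1).

Now H_k = ker ∂_k / im ∂_{k+1}, so:

  H_0: rank C_0 − rank ∂_1 = 12 − 7 = 5, and the invariant factors of ∂_1 are all 1, so H_0 = Z^5.
  H_1: rank ker ∂_1 − rank ∂_2 = (24 − 7) − 15 = 2, and the invariant factors of ∂_2 are all 1, so H_1 = Z^2.
  H_2: rank ker ∂_2 − rank ∂_3 = (16 − 15) − 0 = 1, and there is no ∂_3, so H_2 = Z.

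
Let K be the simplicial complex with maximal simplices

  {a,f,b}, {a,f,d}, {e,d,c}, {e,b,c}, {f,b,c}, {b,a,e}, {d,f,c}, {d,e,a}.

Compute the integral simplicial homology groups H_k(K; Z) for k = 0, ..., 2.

Order the vertices as a < b < c < d < e < f. Listing each simplex with vertices in this order, K has dimension 2 with simplices:

  0-simplices (6): a, b, c, d, e, f
  1-simplices (12): ab, ad, ae, af, bc, be, bf, cd, ce, cf, de, df
  2-simplices (8): abe, abf, ade, adf, bce, bcf, cde, cdf

Hence C_0 ≅ Z^6, C_1 ≅ Z^12, C_2 ≅ Z^8.

∂_1: C_1 → C_0 is given by ∂[p,q] = [q] − [p]. For instance
  ∂df = f − d.
The 6×12 boundary matrix has rank 5 and Smith normal form diag(1,1,1,1,1).

Boundary ∂_2: C_2 → C_1 acts by ∂[p,q,r] = [q,r] − [p,r] + [p,q]. For instance
  ∂adf = df − af + ad,
  ∂bce = ce − be + bc.
As a 12×8 matrix over Z this has rank 7, with invariant factors (1,1,1,1,1,1,1).

Computing H_k = (kernel of ∂_k) / (image of ∂_{k+1}):

  H_0: rank C_0 − rank ∂_1 = 6 − 5 = 1, and the invariant factors of ∂_1 are all 1, so H_0 ≅ Z.
  H_1: rank ker ∂_1 − rank ∂_2 = (12 − 5) − 7 = 0, and the invariant factors of ∂_2 are all 1, so H_1 ≅ 0.
  H_2: rank ker ∂_2 − rank ∂_3 = (8 − 7) − 0 = 1, and there is no ∂_3, so H_2 ≅ Z.

As a check, the Euler characteristic is 6 − 12 + 8 = 2, which agrees with 1 − 0 + 1 = 2.

H_0 = Z,  H_1 = 0,  H_2 = Z.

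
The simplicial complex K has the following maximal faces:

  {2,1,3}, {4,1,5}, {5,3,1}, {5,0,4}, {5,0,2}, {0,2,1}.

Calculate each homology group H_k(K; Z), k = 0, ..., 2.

H_0 ≅ Z,  H_1 ≅ Z,  H_2 = 0.

Order the vertices as 0 < 1 < 2 < 3 < 4 < 5. Listing each simplex with vertices in this order, K has dimension 2 with simplices:

  0-simplices (6): [0], [1], [2], [3], [4], [5]
  1-simplices (12): [0,1], [0,2], [0,4], [0,5], [1,2], [1,3], [1,4], [1,5], [2,3], [2,5], [3,5], [4,5]
  2-simplices (6): [0,1,2], [0,2,5], [0,4,5], [1,2,3], [1,3,5], [1,4,5]

Hence C_0 ≅ Z^6, C_1 ≅ Z^12, C_2 ≅ Z^6.

The boundary map ∂_1: C_1 → C_0 maps an edge to its endpoints' difference, ∂[p,q] = q − p. For instance
  ∂[1,3] = [3] − [1].
The 6×12 boundary matrix has rank 5 and Smith normal form diag(1,1,1,1,1).

Boundary ∂_2: C_2 → C_1 maps a triangle to the signed sum of its edges. For instance
  ∂[0,2,5] = [2,5] − [0,5] + [0,2],
  ∂[1,4,5] = [4,5] − [1,5] + [1,4].
As a 12×6 matrix over Z this has rank 6, with invariant factors (1,1,1,1,1,1).

Now H_k = ker ∂_k / im ∂_{k+1}, so:

  H_0: rank C_0 − rank ∂_1 = 6 − 5 = 1, and the invariant factors of ∂_1 are all 1, so H_0 = Z.
  H_1: rank ker ∂_1 − rank ∂_2 = (12 − 5) − 6 = 1, and the invariant factors of ∂_2 are all 1, so H_1 = Z.
  H_2: rank ker ∂_2 − rank ∂_3 = (6 − 6) − 0 = 0, and there is no ∂_3, so H_2 = 0.

As a check, the Euler characteristic is 6 − 12 + 6 = 0, which agrees with 1 − 1 + 0 = 0.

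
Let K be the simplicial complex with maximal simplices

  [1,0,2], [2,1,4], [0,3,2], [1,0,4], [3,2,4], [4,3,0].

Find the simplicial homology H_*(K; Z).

Fix the vertex order 0 < 1 < 2 < 3 < 4 and write every simplex with vertices in increasing order. Then dim K = 2 and the simplices of K are:

  0-simplices (5): [0], [1], [2], [3], [4]
  1-simplices (9): [0,1], [0,2], [0,3], [0,4], [1,2], [1,4], [2,3], [2,4], [3,4]
  2-simplices (6): [0,1,2], [0,1,4], [0,2,3], [0,3,4], [1,2,4], [2,3,4]

Hence C_0 ≅ Z^5, C_1 ≅ Z^9, C_2 ≅ Z^6.

Boundary ∂_1: C_1 → C_0 is given by ∂[p,q] = [q] − [p]. For instance
  ∂[0,2] = [2] − [0].
The resulting 5×9 matrix has rank 4, and its Smith normal form has invariant factors (1,1,1,1).

∂_2: C_2 → C_1 maps a triangle to the signed sum of its edges. For instance
  ∂[0,1,4] = [1,4] − [0,4] + [0,1],
  ∂[2,3,4] = [3,4] − [2,4] + [2,3].
The 9×6 boundary matrix has rank 5 and Smith normal form diag(1,1,1,1,1).

From H_k ≅ ker(∂_k) / im(∂_{k+1}) we obtain:

  H_0: rank C_0 − rank ∂_1 = 5 − 4 = 1, and the invariant factors of ∂_1 are all 1, so H_0 = Z.
  H_1: rank ker ∂_1 − rank ∂_2 = (9 − 4) − 5 = 0, and the invariant factors of ∂_2 are all 1, so H_1 = 0.
  H_2: rank ker ∂_2 − rank ∂_3 = (6 − 5) − 0 = 1, and there is no ∂_3, so H_2 = Z.

H_0 ≅ Z,  H_1 = 0,  H_2 ≅ Z.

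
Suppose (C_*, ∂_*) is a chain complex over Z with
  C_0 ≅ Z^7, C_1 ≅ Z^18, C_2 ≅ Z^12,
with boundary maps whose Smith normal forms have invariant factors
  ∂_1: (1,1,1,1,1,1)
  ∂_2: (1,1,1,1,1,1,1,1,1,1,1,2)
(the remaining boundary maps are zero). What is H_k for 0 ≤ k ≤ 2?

H_0 ≅ Z,  H_1 ≅ Z_2,  H_2 = 0.

H_0: b_0 = 7 − 0 − 6 = 1; torsion from ∂_1 factors > 1: none. So H_0 ≅ Z.
H_1: b_1 = 18 − 6 − 12 = 0; torsion from ∂_2 factors > 1: [2]. So H_1 ≅ Z_2.
H_2: b_2 = 12 − 12 − 0 = 0; torsion from ∂_3 factors > 1: none. So H_2 ≅ 0.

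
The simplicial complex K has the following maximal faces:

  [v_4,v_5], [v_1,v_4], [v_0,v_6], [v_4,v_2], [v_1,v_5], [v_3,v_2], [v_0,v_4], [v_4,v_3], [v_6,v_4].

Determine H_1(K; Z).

H_1 = Z^3.

We work with the vertex ordering v_0 < v_1 < v_2 < v_3 < v_4 < v_5 < v_6. The simplices of K, each written with vertices in increasing order, are:

  0-simplices (7): [v_0], [v_1], [v_2], [v_3], [v_4], [v_5], [v_6]
  1-simplices (9): [v_0,v_4], [v_0,v_6], [v_1,v_4], [v_1,v_5], [v_2,v_3], [v_2,v_4], [v_3,v_4], [v_4,v_5], [v_4,v_6]

giving chain groups C_0 ≅ Z^7, C_1 ≅ Z^9.

∂_1: C_1 → C_0 is given by ∂[p,q] = [q] − [p]. For instance
  ∂[v_4,v_5] = [v_5] − [v_4].
The resulting 7×9 matrix has rank 6, and its Smith normal form has invariant factors (1,1,1,1,1,1).

Reading off H_k = ker ∂_k / im ∂_{k+1}:

  H_1: rank ker ∂_1 − rank ∂_2 = (9 − 6) − 0 = 3, and there is no ∂_2, so H_1 ≅ Z^3.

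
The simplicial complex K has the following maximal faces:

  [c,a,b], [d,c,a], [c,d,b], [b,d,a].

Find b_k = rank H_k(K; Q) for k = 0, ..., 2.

b_0 = 1, b_1 = 0, b_2 = 1.

Take the total order a < b < c < d on the vertex set. Then K (dimension 2) consists of the simplices:

  0-simplices (4): a, b, c, d
  1-simplices (6): ab, ac, ad, bc, bd, cd
  2-simplices (4): abc, abd, acd, bcd

giving chain groups C_0 ≅ Z^4, C_1 ≅ Z^6, C_2 ≅ Z^4.

∂_1: C_1 → C_0 is given by ∂[p,q] = [q] − [p]. For instance
  ∂ab = b − a.
The resulting 4×6 matrix has rank 3, and its Smith normal form has invariant factors (1,1,1).

Boundary ∂_2: C_2 → C_1 acts by ∂[p,q,r] = [q,r] − [p,r] + [p,q]. For instance
  ∂abc = bc − ac + ab,
  ∂acd = cd − ad + ac.
This gives a 6×4 integer matrix of rank 3; reducing to Smith normal form yields diagonal entries (1,1,1).

Now H_k = ker ∂_k / im ∂_{k+1}, so:

  H_0: rank C_0 − rank ∂_1 = 4 − 3 = 1, and the invariant factors of ∂_1 are all 1, so H_0 = Z.
  H_1: rank ker ∂_1 − rank ∂_2 = (6 − 3) − 3 = 0, and the invariant factors of ∂_2 are all 1, so H_1 = 0.
  H_2: rank ker ∂_2 − rank ∂_3 = (4 − 3) − 0 = 1, and there is no ∂_3, so H_2 = Z.

Hence the Betti numbers are b_0 = 1, b_1 = 0, b_2 = 1.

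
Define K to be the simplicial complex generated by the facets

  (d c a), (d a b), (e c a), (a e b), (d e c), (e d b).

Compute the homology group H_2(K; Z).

H_2 ≅ Z.

We work with the vertex ordering a < b < c < d < e. The simplices of K, each written with vertices in increasing order, are:

  0-simplices (5): a, b, c, d, e
  1-simplices (9): ab, ac, ad, ae, bd, be, cd, ce, de
  2-simplices (6): abd, abe, acd, ace, bde, cde

Hence C_0 ≅ Z^5, C_1 ≅ Z^9, C_2 ≅ Z^6.

The boundary map ∂_1: C_1 → C_0 is given by ∂[p,q] = [q] − [p].
This gives a 5×9 integer matrix of rank 4; reducing to Smith normal form yields diagonal entries (1,1,1,1).

Boundary ∂_2: C_2 → C_1 maps a triangle to the signed sum of its edges. For instance
  ∂bde = de − be + bd,
  ∂cde = de − ce + cd.
The 9×6 boundary matrix has rank 5 and Smith normal form diag(1,1,1,1,1).

Computing H_k = (kernel of ∂_k) / (image of ∂_{k+1}):

  H_2: rank ker ∂_2 − rank ∂_3 = (6 − 5) − 0 = 1, and there is no ∂_3, so H_2 = Z.

(K is a triangulation of the 2-sphere S^2.)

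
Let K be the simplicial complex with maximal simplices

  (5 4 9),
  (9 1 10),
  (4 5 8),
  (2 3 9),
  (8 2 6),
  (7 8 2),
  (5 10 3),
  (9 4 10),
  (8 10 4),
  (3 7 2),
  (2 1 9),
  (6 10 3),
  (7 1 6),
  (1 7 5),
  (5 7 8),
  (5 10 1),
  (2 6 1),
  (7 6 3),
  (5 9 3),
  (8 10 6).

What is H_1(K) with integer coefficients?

H_1 ≅ Z ⊕ Z/2Z.

Take the total order 1 < 2 < 3 < 4 < 5 < 6 < 7 < 8 < 9 < 10 on the vertex set. Then K (dimension 2) consists of the simplices:

  0-simplices (10): [1], [2], [3], [4], [5], [6], [7], [8], [9], [10]
  1-simplices (30): (30 of them)
  2-simplices (20): (20 of them)

Hence C_0 ≅ Z^10, C_1 ≅ Z^30, C_2 ≅ Z^20.

Boundary ∂_1: C_1 → C_0 maps an edge to its endpoints' difference, ∂[p,q] = q − p.
As a 10×30 matrix over Z this has rank 9, with invariant factors (1,1,1,1,1,1,1,1,1).

Boundary ∂_2: C_2 → C_1 sends each 2-simplex [p,q,r] to [q,r] − [p,r] + [p,q]. For instance
  ∂[1,6,7] = [6,7] − [1,7] + [1,6],
  ∂[2,6,8] = [6,8] − [2,8] + [2,6].
This gives a 30×20 integer matrix of rank 20; reducing to Smith normal form yields diagonal entries (1,1,1,1,1,1,1,1,1,1,1,1,1,1,1,1,1,1,1,2).

Computing H_k = (kernel of ∂_k) / (image of ∂_{k+1}):

  H_1: rank ker ∂_1 − rank ∂_2 = (30 − 9) − 20 = 1, and ∂_2 has invariant factor 2 > 1, so H_1 = Z ⊕ Z/2Z.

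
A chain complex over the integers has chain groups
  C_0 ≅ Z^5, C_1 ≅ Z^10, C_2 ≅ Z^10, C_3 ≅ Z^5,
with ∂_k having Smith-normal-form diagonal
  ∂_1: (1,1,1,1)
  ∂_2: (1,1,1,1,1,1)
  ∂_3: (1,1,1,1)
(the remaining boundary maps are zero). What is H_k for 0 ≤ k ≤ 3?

H_0 ≅ Z,  H_1 = 0,  H_2 = 0,  H_3 ≅ Z.

H_0: b_0 = 5 − 0 − 4 = 1; torsion from ∂_1 factors > 1: none. So H_0 ≅ Z.
H_1: b_1 = 10 − 4 − 6 = 0; torsion from ∂_2 factors > 1: none. So H_1 ≅ 0.
H_2: b_2 = 10 − 6 − 4 = 0; torsion from ∂_3 factors > 1: none. So H_2 ≅ 0.
H_3: b_3 = 5 − 4 − 0 = 1; torsion from ∂_4 factors > 1: none. So H_3 ≅ Z.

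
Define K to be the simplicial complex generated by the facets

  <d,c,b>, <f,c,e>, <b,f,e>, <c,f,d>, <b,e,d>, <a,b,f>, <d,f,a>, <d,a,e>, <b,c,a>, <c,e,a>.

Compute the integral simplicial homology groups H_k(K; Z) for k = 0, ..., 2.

H_0 = Z,  H_1 = Z/2,  H_2 = 0.

Order the vertices as a < b < c < d < e < f. Listing each simplex with vertices in this order, K has dimension 2 with simplices:

  0-simplices (6): a, b, c, d, e, f
  1-simplices (15): ab, ac, ad, ae, af, bc, bd, be, bf, cd, ce, cf, de, df, ef
  2-simplices (10): abc, abf, ace, ade, adf, bcd, bde, bef, cdf, cef

giving chain groups C_0 ≅ Z^6, C_1 ≅ Z^15, C_2 ≅ Z^10.

∂_1: C_1 → C_0 maps an edge to its endpoints' difference, ∂[p,q] = q − p. For instance
  ∂cd = d − c.
The 6×15 boundary matrix has rank 5 and Smith normal form diag(1,1,1,1,1).

Boundary ∂_2: C_2 → C_1 sends each 2-simplex [p,q,r] to [q,r] − [p,r] + [p,q]. For instance
  ∂bcd = cd − bd + bc,
  ∂abc = bc − ac + ab.
The 15×10 boundary matrix has rank 10 and Smith normal form diag(1,1,1,1,1,1,1,1,1,2).

Reading off H_k = ker ∂_k / im ∂_{k+1}:

  H_0: rank C_0 − rank ∂_1 = 6 − 5 = 1, and the invariant factors of ∂_1 are all 1, so H_0 = Z.
  H_1: rank ker ∂_1 − rank ∂_2 = (15 − 5) − 10 = 0, and ∂_2 has invariant factor 2 > 1, so H_1 = Z/2.
  H_2: rank ker ∂_2 − rank ∂_3 = (10 − 10) − 0 = 0, and there is no ∂_3, so H_2 = 0.

(K is a triangulation of the real projective plane RP^2.)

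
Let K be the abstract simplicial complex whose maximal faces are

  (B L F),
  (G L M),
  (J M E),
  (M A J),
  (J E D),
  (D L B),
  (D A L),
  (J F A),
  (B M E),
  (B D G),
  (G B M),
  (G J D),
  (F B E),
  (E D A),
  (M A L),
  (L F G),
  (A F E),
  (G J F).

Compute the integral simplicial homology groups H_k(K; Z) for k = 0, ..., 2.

Take the total order A < B < D < E < F < G < J < L < M on the vertex set. Then K (dimension 2) consists of the simplices:

  0-simplices (9): A, B, D, E, F, G, J, L, M
  1-simplices (27): AD, AE, AF, AJ, AL, AM, BD, BE, BF, BG, BL, BM, DE, DG, DJ, DL, EF, EJ, EM, FG, FJ, FL, GJ, GL, GM, JM, LM
  2-simplices (18): ADE, ADL, AEF, AFJ, AJM, ALM, BDG, BDL, BEF, BEM, BFL, BGM, DEJ, DGJ, EJM, FGJ, FGL, GLM

so the chain groups are C_0 ≅ Z^9, C_1 ≅ Z^27, C_2 ≅ Z^18.

The boundary map ∂_1: C_1 → C_0 sends each edge [p,q] (with p < q) to q − p.
The 9×27 boundary matrix has rank 8 and Smith normal form diag(1,1,1,1,1,1,1,1).

The boundary map ∂_2: C_2 → C_1 sends each 2-simplex [p,q,r] to [q,r] − [p,r] + [p,q]. For instance
  ∂ALM = LM − AM + AL,
  ∂GLM = LM − GM + GL.
The 27×18 boundary matrix has rank 18 and Smith normal form diag(1,1,1,1,1,1,1,1,1,1,1,1,1,1,1,1,1,2).

From H_k ≅ ker(∂_k) / im(∂_{k+1}) we obtain:

  H_0: rank C_0 − rank ∂_1 = 9 − 8 = 1, and the invariant factors of ∂_1 are all 1, so H_0 ≅ Z.
  H_1: rank ker ∂_1 − rank ∂_2 = (27 − 8) − 18 = 1, and ∂_2 has invariant factor 2 > 1, so H_1 ≅ Z ⊕ Z/2.
  H_2: rank ker ∂_2 − rank ∂_3 = (18 − 18) − 0 = 0, and there is no ∂_3, so H_2 ≅ 0.

As a check, the Euler characteristic is 9 − 27 + 18 = 0, which agrees with 1 − 1 + 0 = 0.

H_0 = Z,  H_1 = Z ⊕ Z/2,  H_2 = 0.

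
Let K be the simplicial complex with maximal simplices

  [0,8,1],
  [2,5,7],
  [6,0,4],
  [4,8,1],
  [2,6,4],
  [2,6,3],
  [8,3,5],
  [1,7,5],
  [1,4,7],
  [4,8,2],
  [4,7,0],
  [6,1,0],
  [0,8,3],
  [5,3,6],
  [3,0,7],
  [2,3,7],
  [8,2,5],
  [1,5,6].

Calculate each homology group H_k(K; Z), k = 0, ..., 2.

Take the total order 0 < 1 < 2 < 3 < 4 < 5 < 6 < 7 < 8 on the vertex set. Then K (dimension 2) consists of the simplices:

  0-simplices (9): [0], [1], [2], [3], [4], [5], [6], [7], [8]
  1-simplices (27): (27 of them)
  2-simplices (18): [0,1,6], [0,1,8], [0,3,7], [0,3,8], [0,4,6], [0,4,7], [1,4,7], [1,4,8], [1,5,6], [1,5,7], [2,3,6], [2,3,7], [2,4,6], [2,4,8], [2,5,7], [2,5,8], [3,5,6], [3,5,8]

so the chain groups are C_0 ≅ Z^9, C_1 ≅ Z^27, C_2 ≅ Z^18.

∂_1: C_1 → C_0 maps an edge to its endpoints' difference, ∂[p,q] = q − p. For instance
  ∂[2,7] = [7] − [2].
The resulting 9×27 matrix has rank 8, and its Smith normal form has invariant factors (1,1,1,1,1,1,1,1).

Boundary ∂_2: C_2 → C_1 sends each 2-simplex [p,q,r] to [q,r] − [p,r] + [p,q]. For instance
  ∂[2,5,8] = [5,8] − [2,8] + [2,5],
  ∂[0,3,7] = [3,7] − [0,7] + [0,3].
This gives a 27×18 integer matrix of rank 18; reducing to Smith normal form yields diagonal entries (1,1,1,1,1,1,1,1,1,1,1,1,1,1,1,1,1,2).

Now H_k = ker ∂_k / im ∂_{k+1}, so:

  H_0: rank C_0 − rank ∂_1 = 9 − 8 = 1, and the invariant factors of ∂_1 are all 1, so H_0 = Z.
  H_1: rank ker ∂_1 − rank ∂_2 = (27 − 8) − 18 = 1, and ∂_2 has invariant factor 2 > 1, so H_1 = Z ⊕ Z/2.
  H_2: rank ker ∂_2 − rank ∂_3 = (18 − 18) − 0 = 0, and there is no ∂_3, so H_2 = 0.

(K is a triangulation of the Klein bottle.)

H_0 = Z,  H_1 = Z ⊕ Z/2,  H_2 = 0.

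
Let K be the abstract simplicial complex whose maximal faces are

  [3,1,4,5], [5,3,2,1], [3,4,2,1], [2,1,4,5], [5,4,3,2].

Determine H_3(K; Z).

Fix the vertex order 1 < 2 < 3 < 4 < 5 and write every simplex with vertices in increasing order. Then dim K = 3 and the simplices of K are:

  0-simplices (5): [1], [2], [3], [4], [5]
  1-simplices (10): [1,2], [1,3], [1,4], [1,5], [2,3], [2,4], [2,5], [3,4], [3,5], [4,5]
  2-simplices (10): [1,2,3], [1,2,4], [1,2,5], [1,3,4], [1,3,5], [1,4,5], [2,3,4], [2,3,5], [2,4,5], [3,4,5]
  3-simplices (5): [1,2,3,4], [1,2,3,5], [1,2,4,5], [1,3,4,5], [2,3,4,5]

giving chain groups C_0 ≅ Z^5, C_1 ≅ Z^10, C_2 ≅ Z^10, C_3 ≅ Z^5.

∂_1: C_1 → C_0 maps an edge to its endpoints' difference, ∂[p,q] = q − p. For instance
  ∂[3,5] = [5] − [3].
This gives a 5×10 integer matrix of rank 4; reducing to Smith normal form yields diagonal entries (1,1,1,1).

Boundary ∂_2: C_2 → C_1 acts by ∂[p,q,r] = [q,r] − [p,r] + [p,q]. For instance
  ∂[1,3,4] = [3,4] − [1,4] + [1,3],
  ∂[1,3,5] = [3,5] − [1,5] + [1,3].
This gives a 10×10 integer matrix of rank 6; reducing to Smith normal form yields diagonal entries (1,1,1,1,1,1).

∂_3: C_3 → C_2 sends each 3-simplex σ to the alternating sum Σ_i (−1)^i (σ with its i-th vertex removed). For instance
  ∂[2,3,4,5] = [3,4,5] − [2,4,5] + [2,3,5] − [2,3,4],
  ∂[1,2,4,5] = [2,4,5] − [1,4,5] + [1,2,5] − [1,2,4].
As a 10×5 matrix over Z this has rank 4, with invariant factors (1,1,1,1).

Now H_k = ker ∂_k / im ∂_{k+1}, so:

  H_3: rank ker ∂_3 − rank ∂_4 = (5 − 4) − 0 = 1, and there is no ∂_4, so H_3 ≅ Z.

H_3 = Z.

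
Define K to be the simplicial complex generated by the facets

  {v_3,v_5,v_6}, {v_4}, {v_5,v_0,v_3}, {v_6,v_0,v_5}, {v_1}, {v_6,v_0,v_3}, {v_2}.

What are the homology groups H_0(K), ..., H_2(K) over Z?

Order the vertices as v_0 < v_1 < v_2 < v_3 < v_4 < v_5 < v_6. Listing each simplex with vertices in this order, K has dimension 2 with simplices:

  0-simplices (7): [v_0], [v_1], [v_2], [v_3], [v_4], [v_5], [v_6]
  1-simplices (6): [v_0,v_3], [v_0,v_5], [v_0,v_6], [v_3,v_5], [v_3,v_6], [v_5,v_6]
  2-simplices (4): [v_0,v_3,v_5], [v_0,v_3,v_6], [v_0,v_5,v_6], [v_3,v_5,v_6]

Hence C_0 ≅ Z^7, C_1 ≅ Z^6, C_2 ≅ Z^4.

∂_1: C_1 → C_0 is given by ∂[p,q] = [q] − [p]. For instance
  ∂[v_3,v_5] = [v_5] − [v_3].
This gives a 7×6 integer matrix of rank 3; reducing to Smith normal form yields diagonal entries (1,1,1).

The boundary map ∂_2: C_2 → C_1 sends each 2-simplex [p,q,r] to [q,r] − [p,r] + [p,q]. For instance
  ∂[v_3,v_5,v_6] = [v_5,v_6] − [v_3,v_6] + [v_3,v_5],
  ∂[v_0,v_3,v_6] = [v_3,v_6] − [v_0,v_6] + [v_0,v_3].
The 6×4 boundary matrix has rank 3 and Smith normal form diag(1,1,1).

From H_k ≅ ker(∂_k) / im(∂_{k+1}) we obtain:

  H_0: rank C_0 − rank ∂_1 = 7 − 3 = 4, and the invariant factors of ∂_1 are all 1, so H_0 ≅ Z^4.
  H_1: rank ker ∂_1 − rank ∂_2 = (6 − 3) − 3 = 0, and the invariant factors of ∂_2 are all 1, so H_1 ≅ 0.
  H_2: rank ker ∂_2 − rank ∂_3 = (4 − 3) − 0 = 1, and there is no ∂_3, so H_2 ≅ Z.

As a check, the Euler characteristic is 7 − 6 + 4 = 5, which agrees with 4 − 0 + 1 = 5.
(K is a triangulation of the disjoint union of a set of 3 points and the 2-sphere S^2.)

H_0 = Z^4,  H_1 = 0,  H_2 = Z.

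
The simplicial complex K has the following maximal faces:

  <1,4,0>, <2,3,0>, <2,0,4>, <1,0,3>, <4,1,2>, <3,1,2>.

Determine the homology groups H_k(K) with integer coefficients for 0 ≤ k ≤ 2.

Order the vertices as 0 < 1 < 2 < 3 < 4. Listing each simplex with vertices in this order, K has dimension 2 with simplices:

  0-simplices (5): [0], [1], [2], [3], [4]
  1-simplices (9): [0,1], [0,2], [0,3], [0,4], [1,2], [1,3], [1,4], [2,3], [2,4]
  2-simplices (6): [0,1,3], [0,1,4], [0,2,3], [0,2,4], [1,2,3], [1,2,4]

Hence C_0 ≅ Z^5, C_1 ≅ Z^9, C_2 ≅ Z^6.

Boundary ∂_1: C_1 → C_0 is given by ∂[p,q] = [q] − [p]. For instance
  ∂[2,4] = [4] − [2].
The resulting 5×9 matrix has rank 4, and its Smith normal form has invariant factors (1,1,1,1).

∂_2: C_2 → C_1 maps a triangle to the signed sum of its edges. For instance
  ∂[0,2,3] = [2,3] − [0,3] + [0,2],
  ∂[0,2,4] = [2,4] − [0,4] + [0,2].
As a 9×6 matrix over Z this has rank 5, with invariant factors (1,1,1,1,1).

Computing H_k = (kernel of ∂_k) / (image of ∂_{k+1}):

  H_0: rank C_0 − rank ∂_1 = 5 − 4 = 1, and the invariant factors of ∂_1 are all 1, so H_0 = Z.
  H_1: rank ker ∂_1 − rank ∂_2 = (9 − 4) − 5 = 0, and the invariant factors of ∂_2 are all 1, so H_1 = 0.
  H_2: rank ker ∂_2 − rank ∂_3 = (6 − 5) − 0 = 1, and there is no ∂_3, so H_2 = Z.

As a check, the Euler characteristic is 5 − 9 + 6 = 2, which agrees with 1 − 0 + 1 = 2.

H_0 = Z,  H_1 = 0,  H_2 = Z.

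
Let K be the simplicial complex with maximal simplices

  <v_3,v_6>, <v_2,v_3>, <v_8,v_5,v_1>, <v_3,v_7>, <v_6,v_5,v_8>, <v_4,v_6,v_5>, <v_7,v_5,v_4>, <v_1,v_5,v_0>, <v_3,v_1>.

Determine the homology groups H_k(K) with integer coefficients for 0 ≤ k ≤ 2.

Order the vertices as v_0 < v_1 < v_2 < v_3 < v_4 < v_5 < v_6 < v_7 < v_8. Listing each simplex with vertices in this order, K has dimension 2 with simplices:

  0-simplices (9): [v_0], [v_1], [v_2], [v_3], [v_4], [v_5], [v_6], [v_7], [v_8]
  1-simplices (15): (15 of them)
  2-simplices (5): [v_0,v_1,v_5], [v_1,v_5,v_8], [v_4,v_5,v_6], [v_4,v_5,v_7], [v_5,v_6,v_8]

so the chain groups are C_0 ≅ Z^9, C_1 ≅ Z^15, C_2 ≅ Z^5.

∂_1: C_1 → C_0 sends each edge [p,q] (with p < q) to q − p. For instance
  ∂[v_6,v_8] = [v_8] − [v_6].
The 9×15 boundary matrix has rank 8 and Smith normal form diag(1,1,1,1,1,1,1,1).

∂_2: C_2 → C_1 maps a triangle to the signed sum of its edges. For instance
  ∂[v_0,v_1,v_5] = [v_1,v_5] − [v_0,v_5] + [v_0,v_1],
  ∂[v_4,v_5,v_7] = [v_5,v_7] − [v_4,v_7] + [v_4,v_5].
As a 15×5 matrix over Z this has rank 5, with invariant factors (1,1,1,1,1).

Now H_k = ker ∂_k / im ∂_{k+1}, so:

  H_0: rank C_0 − rank ∂_1 = 9 − 8 = 1, and the invariant factors of ∂_1 are all 1, so H_0 ≅ Z.
  H_1: rank ker ∂_1 − rank ∂_2 = (15 − 8) − 5 = 2, and the invariant factors of ∂_2 are all 1, so H_1 ≅ Z^2.
  H_2: rank ker ∂_2 − rank ∂_3 = (5 − 5) − 0 = 0, and there is no ∂_3, so H_2 ≅ 0.

H_0 ≅ Z,  H_1 ≅ Z^2,  H_2 = 0.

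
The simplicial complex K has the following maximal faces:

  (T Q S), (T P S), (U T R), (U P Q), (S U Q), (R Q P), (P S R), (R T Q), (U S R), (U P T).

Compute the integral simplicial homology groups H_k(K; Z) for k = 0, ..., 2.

Fix the vertex order P < Q < R < S < T < U and write every simplex with vertices in increasing order. Then dim K = 2 and the simplices of K are:

  0-simplices (6): P, Q, R, S, T, U
  1-simplices (15): PQ, PR, PS, PT, PU, QR, QS, QT, QU, RS, RT, RU, ST, SU, TU
  2-simplices (10): PQR, PQU, PRS, PST, PTU, QRT, QST, QSU, RSU, RTU

so the chain groups are C_0 ≅ Z^6, C_1 ≅ Z^15, C_2 ≅ Z^10.

∂_1: C_1 → C_0 is given by ∂[p,q] = [q] − [p]. For instance
  ∂PR = R − P.
As a 6×15 matrix over Z this has rank 5, with invariant factors (1,1,1,1,1).

The boundary map ∂_2: C_2 → C_1 sends each 2-simplex [p,q,r] to [q,r] − [p,r] + [p,q]. For instance
  ∂RTU = TU − RU + RT,
  ∂PST = ST − PT + PS.
As a 15×10 matrix over Z this has rank 10, with invariant factors (1,1,1,1,1,1,1,1,1,2).

From H_k ≅ ker(∂_k) / im(∂_{k+1}) we obtain:

  H_0: rank C_0 − rank ∂_1 = 6 − 5 = 1, and the invariant factors of ∂_1 are all 1, so H_0 = Z.
  H_1: rank ker ∂_1 − rank ∂_2 = (15 − 5) − 10 = 0, and ∂_2 has invariant factor 2 > 1, so H_1 = Z_2.
  H_2: rank ker ∂_2 − rank ∂_3 = (10 − 10) − 0 = 0, and there is no ∂_3, so H_2 = 0.

H_0 = Z,  H_1 = Z_2,  H_2 = 0.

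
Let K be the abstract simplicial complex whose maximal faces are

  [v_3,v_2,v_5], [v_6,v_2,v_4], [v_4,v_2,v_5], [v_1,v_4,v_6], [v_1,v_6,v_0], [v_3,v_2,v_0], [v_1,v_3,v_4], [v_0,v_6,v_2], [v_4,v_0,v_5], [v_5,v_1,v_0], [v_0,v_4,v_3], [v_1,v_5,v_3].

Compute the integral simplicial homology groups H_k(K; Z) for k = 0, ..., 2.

H_0 ≅ Z,  H_1 ≅ Z/2Z,  H_2 = 0.

Take the total order v_0 < v_1 < v_2 < v_3 < v_4 < v_5 < v_6 on the vertex set. Then K (dimension 2) consists of the simplices:

  0-simplices (7): [v_0], [v_1], [v_2], [v_3], [v_4], [v_5], [v_6]
  1-simplices (18): (18 of them)
  2-simplices (12): (12 of them)

so the chain groups are C_0 ≅ Z^7, C_1 ≅ Z^18, C_2 ≅ Z^12.

The boundary map ∂_1: C_1 → C_0 maps an edge to its endpoints' difference, ∂[p,q] = q − p. For instance
  ∂[v_1,v_3] = [v_3] − [v_1].
As a 7×18 matrix over Z this has rank 6, with invariant factors (1,1,1,1,1,1).

The boundary map ∂_2: C_2 → C_1 maps a triangle to the signed sum of its edges. For instance
  ∂[v_2,v_3,v_5] = [v_3,v_5] − [v_2,v_5] + [v_2,v_3],
  ∂[v_2,v_4,v_6] = [v_4,v_6] − [v_2,v_6] + [v_2,v_4].
As a 18×12 matrix over Z this has rank 12, with invariant factors (1,1,1,1,1,1,1,1,1,1,1,2).

Now H_k = ker ∂_k / im ∂_{k+1}, so:

  H_0: rank C_0 − rank ∂_1 = 7 − 6 = 1, and the invariant factors of ∂_1 are all 1, so H_0 ≅ Z.
  H_1: rank ker ∂_1 − rank ∂_2 = (18 − 6) − 12 = 0, and ∂_2 has invariant factor 2 > 1, so H_1 ≅ Z/2Z.
  H_2: rank ker ∂_2 − rank ∂_3 = (12 − 12) − 0 = 0, and there is no ∂_3, so H_2 ≅ 0.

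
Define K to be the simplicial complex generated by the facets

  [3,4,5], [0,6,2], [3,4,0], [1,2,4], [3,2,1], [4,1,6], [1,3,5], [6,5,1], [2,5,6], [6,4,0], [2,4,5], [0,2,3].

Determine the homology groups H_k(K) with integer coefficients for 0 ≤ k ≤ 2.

Order the vertices as 0 < 1 < 2 < 3 < 4 < 5 < 6. Listing each simplex with vertices in this order, K has dimension 2 with simplices:

  0-simplices (7): [0], [1], [2], [3], [4], [5], [6]
  1-simplices (18): [0,2], [0,3], [0,4], [0,6], [1,2], [1,3], [1,4], [1,5], [1,6], [2,3], [2,4], [2,5], [2,6], [3,4], [3,5], [4,5], [4,6], [5,6]
  2-simplices (12): [0,2,3], [0,2,6], [0,3,4], [0,4,6], [1,2,3], [1,2,4], [1,3,5], [1,4,6], [1,5,6], [2,4,5], [2,5,6], [3,4,5]

Hence C_0 ≅ Z^7, C_1 ≅ Z^18, C_2 ≅ Z^12.

Boundary ∂_1: C_1 → C_0 sends each edge [p,q] (with p < q) to q − p.
This gives a 7×18 integer matrix of rank 6; reducing to Smith normal form yields diagonal entries (1,1,1,1,1,1).

Boundary ∂_2: C_2 → C_1 sends each 2-simplex [p,q,r] to [q,r] − [p,r] + [p,q]. For instance
  ∂[0,3,4] = [3,4] − [0,4] + [0,3],
  ∂[3,4,5] = [4,5] − [3,5] + [3,4].
The resulting 18×12 matrix has rank 12, and its Smith normal form has invariant factors (1,1,1,1,1,1,1,1,1,1,1,2).

Now H_k = ker ∂_k / im ∂_{k+1}, so:

  H_0: rank C_0 − rank ∂_1 = 7 − 6 = 1, and the invariant factors of ∂_1 are all 1, so H_0 = Z.
  H_1: rank ker ∂_1 − rank ∂_2 = (18 − 6) − 12 = 0, and ∂_2 has invariant factor 2 > 1, so H_1 = Z/2Z.
  H_2: rank ker ∂_2 − rank ∂_3 = (12 − 12) − 0 = 0, and there is no ∂_3, so H_2 = 0.

(K is a triangulation of the real projective plane RP^2.)

H_0 ≅ Z,  H_1 ≅ Z/2Z,  H_2 = 0.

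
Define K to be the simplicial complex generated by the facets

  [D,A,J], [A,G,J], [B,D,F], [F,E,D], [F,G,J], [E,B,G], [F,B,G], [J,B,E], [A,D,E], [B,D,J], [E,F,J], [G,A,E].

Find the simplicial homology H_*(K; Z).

H_0 = Z,  H_1 = Z/2,  H_2 = 0.

Fix the vertex order A < B < D < E < F < G < J and write every simplex with vertices in increasing order. Then dim K = 2 and the simplices of K are:

  0-simplices (7): A, B, D, E, F, G, J
  1-simplices (18): AD, AE, AG, AJ, BD, BE, BF, BG, BJ, DE, DF, DJ, EF, EG, EJ, FG, FJ, GJ
  2-simplices (12): ADE, ADJ, AEG, AGJ, BDF, BDJ, BEG, BEJ, BFG, DEF, EFJ, FGJ

so the chain groups are C_0 ≅ Z^7, C_1 ≅ Z^18, C_2 ≅ Z^12.

Boundary ∂_1: C_1 → C_0 is given by ∂[p,q] = [q] − [p].
This gives a 7×18 integer matrix of rank 6; reducing to Smith normal form yields diagonal entries (1,1,1,1,1,1).

Boundary ∂_2: C_2 → C_1 sends each 2-simplex [p,q,r] to [q,r] − [p,r] + [p,q]. For instance
  ∂BEG = EG − BG + BE,
  ∂BDJ = DJ − BJ + BD.
This gives a 18×12 integer matrix of rank 12; reducing to Smith normal form yields diagonal entries (1,1,1,1,1,1,1,1,1,1,1,2).

Now H_k = ker ∂_k / im ∂_{k+1}, so:

  H_0: rank C_0 − rank ∂_1 = 7 − 6 = 1, and the invariant factors of ∂_1 are all 1, so H_0 = Z.
  H_1: rank ker ∂_1 − rank ∂_2 = (18 − 6) − 12 = 0, and ∂_2 has invariant factor 2 > 1, so H_1 = Z/2.
  H_2: rank ker ∂_2 − rank ∂_3 = (12 − 12) − 0 = 0, and there is no ∂_3, so H_2 = 0.

(K is a triangulation of the real projective plane RP^2.)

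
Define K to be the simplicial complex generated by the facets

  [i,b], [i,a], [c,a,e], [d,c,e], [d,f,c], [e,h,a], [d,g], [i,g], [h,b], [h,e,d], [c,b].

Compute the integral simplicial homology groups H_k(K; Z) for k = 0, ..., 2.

Order the vertices as a < b < c < d < e < f < g < h < i. Listing each simplex with vertices in this order, K has dimension 2 with simplices:

  0-simplices (9): a, b, c, d, e, f, g, h, i
  1-simplices (16): ac, ae, ah, ai, bc, bh, bi, cd, ce, cf, de, df, dg, dh, eh, gi
  2-simplices (5): ace, aeh, cde, cdf, deh

so the chain groups are C_0 ≅ Z^9, C_1 ≅ Z^16, C_2 ≅ Z^5.

Boundary ∂_1: C_1 → C_0 sends each edge [p,q] (with p < q) to q − p. For instance
  ∂ai = i − a.
As a 9×16 matrix over Z this has rank 8, with invariant factors (1,1,1,1,1,1,1,1).

∂_2: C_2 → C_1 sends each 2-simplex [p,q,r] to [q,r] − [p,r] + [p,q]. For instance
  ∂cde = de − ce + cd,
  ∂cdf = df − cf + cd.
The resulting 16×5 matrix has rank 5, and its Smith normal form has invariant factors (1,1,1,1,1).

Now H_k = ker ∂_k / im ∂_{k+1}, so:

  H_0: rank C_0 − rank ∂_1 = 9 − 8 = 1, and the invariant factors of ∂_1 are all 1, so H_0 ≅ Z.
  H_1: rank ker ∂_1 − rank ∂_2 = (16 − 8) − 5 = 3, and the invariant factors of ∂_2 are all 1, so H_1 ≅ Z^3.
  H_2: rank ker ∂_2 − rank ∂_3 = (5 − 5) − 0 = 0, and there is no ∂_3, so H_2 ≅ 0.

H_0 = Z,  H_1 = Z^3,  H_2 = 0.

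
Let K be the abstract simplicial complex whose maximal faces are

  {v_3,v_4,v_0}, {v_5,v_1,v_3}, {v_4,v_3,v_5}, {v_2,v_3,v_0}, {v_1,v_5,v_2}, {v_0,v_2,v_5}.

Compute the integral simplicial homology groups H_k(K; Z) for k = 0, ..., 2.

H_0 ≅ Z,  H_1 ≅ Z,  H_2 = 0.

Fix the vertex order v_0 < v_1 < v_2 < v_3 < v_4 < v_5 and write every simplex with vertices in increasing order. Then dim K = 2 and the simplices of K are:

  0-simplices (6): [v_0], [v_1], [v_2], [v_3], [v_4], [v_5]
  1-simplices (12): [v_0,v_2], [v_0,v_3], [v_0,v_4], [v_0,v_5], [v_1,v_2], [v_1,v_3], [v_1,v_5], [v_2,v_3], [v_2,v_5], [v_3,v_4], [v_3,v_5], [v_4,v_5]
  2-simplices (6): [v_0,v_2,v_3], [v_0,v_2,v_5], [v_0,v_3,v_4], [v_1,v_2,v_5], [v_1,v_3,v_5], [v_3,v_4,v_5]

so the chain groups are C_0 ≅ Z^6, C_1 ≅ Z^12, C_2 ≅ Z^6.

The boundary map ∂_1: C_1 → C_0 maps an edge to its endpoints' difference, ∂[p,q] = q − p. For instance
  ∂[v_2,v_5] = [v_5] − [v_2].
This gives a 6×12 integer matrix of rank 5; reducing to Smith normal form yields diagonal entries (1,1,1,1,1).

The boundary map ∂_2: C_2 → C_1 acts by ∂[p,q,r] = [q,r] − [p,r] + [p,q]. For instance
  ∂[v_0,v_2,v_5] = [v_2,v_5] − [v_0,v_5] + [v_0,v_2],
  ∂[v_0,v_3,v_4] = [v_3,v_4] − [v_0,v_4] + [v_0,v_3].
This gives a 12×6 integer matrix of rank 6; reducing to Smith normal form yields diagonal entries (1,1,1,1,1,1).

From H_k ≅ ker(∂_k) / im(∂_{k+1}) we obtain:

  H_0: rank C_0 − rank ∂_1 = 6 − 5 = 1, and the invariant factors of ∂_1 are all 1, so H_0 ≅ Z.
  H_1: rank ker ∂_1 − rank ∂_2 = (12 − 5) − 6 = 1, and the invariant factors of ∂_2 are all 1, so H_1 ≅ Z.
  H_2: rank ker ∂_2 − rank ∂_3 = (6 − 6) − 0 = 0, and there is no ∂_3, so H_2 ≅ 0.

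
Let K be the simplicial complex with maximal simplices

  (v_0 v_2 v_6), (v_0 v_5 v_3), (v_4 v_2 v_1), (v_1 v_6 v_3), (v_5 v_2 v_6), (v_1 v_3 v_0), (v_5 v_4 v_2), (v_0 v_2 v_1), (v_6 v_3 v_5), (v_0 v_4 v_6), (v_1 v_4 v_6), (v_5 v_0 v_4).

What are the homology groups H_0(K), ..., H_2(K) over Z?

Order the vertices as v_0 < v_1 < v_2 < v_3 < v_4 < v_5 < v_6. Listing each simplex with vertices in this order, K has dimension 2 with simplices:

  0-simplices (7): [v_0], [v_1], [v_2], [v_3], [v_4], [v_5], [v_6]
  1-simplices (18): (18 of them)
  2-simplices (12): (12 of them)

Hence C_0 ≅ Z^7, C_1 ≅ Z^18, C_2 ≅ Z^12.

∂_1: C_1 → C_0 maps an edge to its endpoints' difference, ∂[p,q] = q − p.
The 7×18 boundary matrix has rank 6 and Smith normal form diag(1,1,1,1,1,1).

∂_2: C_2 → C_1 maps a triangle to the signed sum of its edges. For instance
  ∂[v_0,v_1,v_3] = [v_1,v_3] − [v_0,v_3] + [v_0,v_1],
  ∂[v_0,v_4,v_5] = [v_4,v_5] − [v_0,v_5] + [v_0,v_4].
As a 18×12 matrix over Z this has rank 12, with invariant factors (1,1,1,1,1,1,1,1,1,1,1,2).

Computing H_k = (kernel of ∂_k) / (image of ∂_{k+1}):

  H_0: rank C_0 − rank ∂_1 = 7 − 6 = 1, and the invariant factors of ∂_1 are all 1, so H_0 = Z.
  H_1: rank ker ∂_1 − rank ∂_2 = (18 − 6) − 12 = 0, and ∂_2 has invariant factor 2 > 1, so H_1 = Z/2.
  H_2: rank ker ∂_2 − rank ∂_3 = (12 − 12) − 0 = 0, and there is no ∂_3, so H_2 = 0.

H_0 ≅ Z,  H_1 ≅ Z/2,  H_2 = 0.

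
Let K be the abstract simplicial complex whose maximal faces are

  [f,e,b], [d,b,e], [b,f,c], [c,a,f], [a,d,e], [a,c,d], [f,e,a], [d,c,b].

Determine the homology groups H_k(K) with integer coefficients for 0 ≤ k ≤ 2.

Order the vertices as a < b < c < d < e < f. Listing each simplex with vertices in this order, K has dimension 2 with simplices:

  0-simplices (6): a, b, c, d, e, f
  1-simplices (12): ac, ad, ae, af, bc, bd, be, bf, cd, cf, de, ef
  2-simplices (8): acd, acf, ade, aef, bcd, bcf, bde, bef

Hence C_0 ≅ Z^6, C_1 ≅ Z^12, C_2 ≅ Z^8.

Boundary ∂_1: C_1 → C_0 maps an edge to its endpoints' difference, ∂[p,q] = q − p. For instance
  ∂bf = f − b.
The resulting 6×12 matrix has rank 5, and its Smith normal form has invariant factors (1,1,1,1,1).

∂_2: C_2 → C_1 sends each 2-simplex [p,q,r] to [q,r] − [p,r] + [p,q]. For instance
  ∂bef = ef − bf + be,
  ∂bcf = cf − bf + bc.
The resulting 12×8 matrix has rank 7, and its Smith normal form has invariant factors (1,1,1,1,1,1,1).

Computing H_k = (kernel of ∂_k) / (image of ∂_{k+1}):

  H_0: rank C_0 − rank ∂_1 = 6 − 5 = 1, and the invariant factors of ∂_1 are all 1, so H_0 = Z.
  H_1: rank ker ∂_1 − rank ∂_2 = (12 − 5) − 7 = 0, and the invariant factors of ∂_2 are all 1, so H_1 = 0.
  H_2: rank ker ∂_2 − rank ∂_3 = (8 − 7) − 0 = 1, and there is no ∂_3, so H_2 = Z.

(K is a triangulation of the 2-sphere S^2.)

H_0 ≅ Z,  H_1 = 0,  H_2 ≅ Z.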